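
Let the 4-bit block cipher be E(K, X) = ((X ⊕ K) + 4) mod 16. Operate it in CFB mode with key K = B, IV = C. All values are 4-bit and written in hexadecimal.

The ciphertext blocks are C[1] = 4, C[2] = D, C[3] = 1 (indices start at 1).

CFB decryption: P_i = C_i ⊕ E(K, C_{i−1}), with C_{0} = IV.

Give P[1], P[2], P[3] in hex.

P[1]: E(K, C) = B; 4 ⊕ B = F.
P[2]: E(K, 4) = 3; D ⊕ 3 = E.
P[3]: E(K, D) = A; 1 ⊕ A = B.

P[1] = F, P[2] = E, P[3] = B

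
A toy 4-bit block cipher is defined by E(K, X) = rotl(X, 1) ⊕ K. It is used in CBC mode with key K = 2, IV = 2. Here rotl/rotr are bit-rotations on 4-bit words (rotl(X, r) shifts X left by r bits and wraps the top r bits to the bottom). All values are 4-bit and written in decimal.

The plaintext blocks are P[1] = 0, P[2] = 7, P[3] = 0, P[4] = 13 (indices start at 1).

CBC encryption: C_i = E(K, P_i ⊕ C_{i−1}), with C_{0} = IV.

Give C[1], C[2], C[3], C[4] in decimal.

C[1] = 6, C[2] = 0, C[3] = 2, C[4] = 13

C[1]: P[1] ⊕ 2 = 2; E(K, 2) = 6.
C[2]: P[2] ⊕ 6 = 1; E(K, 1) = 0.
C[3]: P[3] ⊕ 0 = 0; E(K, 0) = 2.
C[4]: P[4] ⊕ 2 = 15; E(K, 15) = 13.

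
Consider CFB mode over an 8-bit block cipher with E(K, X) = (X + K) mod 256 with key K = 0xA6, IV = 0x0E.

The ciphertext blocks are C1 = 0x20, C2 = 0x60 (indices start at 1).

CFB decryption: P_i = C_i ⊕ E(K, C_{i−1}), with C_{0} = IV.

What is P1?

P1 = 0x94

P1: E(K, 0x0E) = 0xB4; 0x20 ⊕ 0xB4 = 0x94.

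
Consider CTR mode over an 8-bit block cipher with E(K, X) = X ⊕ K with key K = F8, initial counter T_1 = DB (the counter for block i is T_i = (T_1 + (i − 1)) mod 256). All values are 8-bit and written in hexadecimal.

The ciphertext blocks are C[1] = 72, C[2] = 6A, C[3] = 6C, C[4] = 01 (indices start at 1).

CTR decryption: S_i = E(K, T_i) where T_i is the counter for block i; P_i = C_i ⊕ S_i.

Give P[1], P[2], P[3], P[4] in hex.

P[1] = 51, P[2] = 4E, P[3] = 49, P[4] = 27

P[1]: T = DB, S = E(K, T) = 23; 72 ⊕ 23 = 51.
P[2]: T = DC, S = E(K, T) = 24; 6A ⊕ 24 = 4E.
P[3]: T = DD, S = E(K, T) = 25; 6C ⊕ 25 = 49.
P[4]: T = DE, S = E(K, T) = 26; 01 ⊕ 26 = 27.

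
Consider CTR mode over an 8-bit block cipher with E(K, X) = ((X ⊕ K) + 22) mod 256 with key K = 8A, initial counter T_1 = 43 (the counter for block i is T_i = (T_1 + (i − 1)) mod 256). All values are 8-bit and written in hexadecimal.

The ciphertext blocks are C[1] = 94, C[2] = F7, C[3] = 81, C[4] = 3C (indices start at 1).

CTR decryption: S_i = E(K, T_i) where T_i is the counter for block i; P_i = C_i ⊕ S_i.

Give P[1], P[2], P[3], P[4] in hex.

P[1] = 7F, P[2] = 07, P[3] = 70, P[4] = D2

P[1]: T = 43, S = E(K, T) = EB; 94 ⊕ EB = 7F.
P[2]: T = 44, S = E(K, T) = F0; F7 ⊕ F0 = 07.
P[3]: T = 45, S = E(K, T) = F1; 81 ⊕ F1 = 70.
P[4]: T = 46, S = E(K, T) = EE; 3C ⊕ EE = D2.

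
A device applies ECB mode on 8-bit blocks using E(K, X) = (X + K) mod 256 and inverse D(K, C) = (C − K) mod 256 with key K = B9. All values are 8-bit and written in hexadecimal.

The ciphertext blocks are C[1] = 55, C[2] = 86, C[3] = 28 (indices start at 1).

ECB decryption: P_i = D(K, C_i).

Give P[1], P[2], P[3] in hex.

P[1] = 9C, P[2] = CD, P[3] = 6F

P[1]: D(K, 55) = 9C.
P[2]: D(K, 86) = CD.
P[3]: D(K, 28) = 6F.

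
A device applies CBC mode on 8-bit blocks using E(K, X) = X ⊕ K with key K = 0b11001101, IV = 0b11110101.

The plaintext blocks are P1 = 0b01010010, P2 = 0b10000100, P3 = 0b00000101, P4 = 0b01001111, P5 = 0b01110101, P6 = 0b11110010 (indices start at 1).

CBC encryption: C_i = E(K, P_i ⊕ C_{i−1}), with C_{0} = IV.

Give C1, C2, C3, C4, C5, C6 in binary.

C1 = 0b01101010, C2 = 0b00100011, C3 = 0b11101011, C4 = 0b01101001, C5 = 0b11010001, C6 = 0b11101110

C1: P1 ⊕ 0b11110101 = 0b10100111; E(K, 0b10100111) = 0b01101010.
C2: P2 ⊕ 0b01101010 = 0b11101110; E(K, 0b11101110) = 0b00100011.
C3: P3 ⊕ 0b00100011 = 0b00100110; E(K, 0b00100110) = 0b11101011.
C4: P4 ⊕ 0b11101011 = 0b10100100; E(K, 0b10100100) = 0b01101001.
C5: P5 ⊕ 0b01101001 = 0b00011100; E(K, 0b00011100) = 0b11010001.
C6: P6 ⊕ 0b11010001 = 0b00100011; E(K, 0b00100011) = 0b11101110.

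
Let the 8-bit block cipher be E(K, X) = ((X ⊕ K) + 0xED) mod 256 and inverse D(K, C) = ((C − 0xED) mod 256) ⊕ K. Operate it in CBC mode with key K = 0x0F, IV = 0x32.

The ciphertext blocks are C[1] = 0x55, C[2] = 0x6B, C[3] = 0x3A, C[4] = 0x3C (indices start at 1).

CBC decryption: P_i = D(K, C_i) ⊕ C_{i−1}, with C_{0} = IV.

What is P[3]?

P[3]: D(K, 0x3A) = 0x42; 0x42 ⊕ 0x6B = 0x29.

P[3] = 0x29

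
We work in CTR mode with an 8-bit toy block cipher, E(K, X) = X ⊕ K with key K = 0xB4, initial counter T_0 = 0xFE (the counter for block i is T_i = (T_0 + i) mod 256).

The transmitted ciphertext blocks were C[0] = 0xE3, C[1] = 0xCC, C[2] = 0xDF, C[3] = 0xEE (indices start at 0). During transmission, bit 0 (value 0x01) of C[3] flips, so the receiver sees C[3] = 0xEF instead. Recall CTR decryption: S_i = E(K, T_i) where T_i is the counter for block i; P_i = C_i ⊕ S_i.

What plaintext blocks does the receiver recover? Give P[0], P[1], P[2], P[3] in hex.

P[0] = 0xA9, P[1] = 0x87, P[2] = 0x6B, P[3] = 0x5A

Only C[3] changed, to 0xEF. In CTR, a change in C_i flips the same bit in P_i only; the keystream is unaffected. Decrypting the received ciphertext:
P[0]: T = 0xFE, S = E(K, T) = 0x4A; 0xE3 ⊕ 0x4A = 0xA9.
P[1]: T = 0xFF, S = E(K, T) = 0x4B; 0xCC ⊕ 0x4B = 0x87.
P[2]: T = 0x00, S = E(K, T) = 0xB4; 0xDF ⊕ 0xB4 = 0x6B.
P[3]: T = 0x01, S = E(K, T) = 0xB5; 0xEF ⊕ 0xB5 = 0x5A.
Blocks that differ from the original plaintext: P[3].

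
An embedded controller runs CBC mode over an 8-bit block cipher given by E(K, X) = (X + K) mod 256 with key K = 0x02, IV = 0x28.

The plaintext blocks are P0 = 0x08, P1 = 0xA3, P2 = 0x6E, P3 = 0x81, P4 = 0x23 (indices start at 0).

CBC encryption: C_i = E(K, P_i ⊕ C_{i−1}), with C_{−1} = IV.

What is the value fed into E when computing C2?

0xED

C0: P0 ⊕ 0x28 = 0x20; E(K, 0x20) = 0x22.
C1: P1 ⊕ 0x22 = 0x81; E(K, 0x81) = 0x83.
C2: P2 ⊕ 0x83 = 0xED; E(K, 0xED) = 0xEF.
So the input to E for block 2 is 0xED.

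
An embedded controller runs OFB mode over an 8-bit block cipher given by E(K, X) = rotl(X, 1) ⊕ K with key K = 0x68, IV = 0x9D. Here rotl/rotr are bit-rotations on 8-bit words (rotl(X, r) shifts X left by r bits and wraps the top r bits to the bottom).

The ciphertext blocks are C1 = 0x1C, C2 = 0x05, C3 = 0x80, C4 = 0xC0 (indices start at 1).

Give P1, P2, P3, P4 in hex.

OFB decryption: S_i = E(K, S_{i−1}) with S_{0} = IV; P_i = C_i ⊕ S_i.
P1: S = E(K, 0x9D) = 0x53; 0x1C ⊕ 0x53 = 0x4F.
P2: S = E(K, 0x53) = 0xCE; 0x05 ⊕ 0xCE = 0xCB.
P3: S = E(K, 0xCE) = 0xF5; 0x80 ⊕ 0xF5 = 0x75.
P4: S = E(K, 0xF5) = 0x83; 0xC0 ⊕ 0x83 = 0x43.

P1 = 0x4F, P2 = 0xCB, P3 = 0x75, P4 = 0x43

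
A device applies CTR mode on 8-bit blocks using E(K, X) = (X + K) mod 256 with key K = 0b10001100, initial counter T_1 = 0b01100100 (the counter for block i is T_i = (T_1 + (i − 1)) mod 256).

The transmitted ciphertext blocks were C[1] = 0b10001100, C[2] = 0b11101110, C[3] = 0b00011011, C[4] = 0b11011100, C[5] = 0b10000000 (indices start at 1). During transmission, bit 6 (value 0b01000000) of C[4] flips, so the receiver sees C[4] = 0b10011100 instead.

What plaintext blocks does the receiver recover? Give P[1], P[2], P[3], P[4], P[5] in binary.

P[1] = 0b01111100, P[2] = 0b00011111, P[3] = 0b11101001, P[4] = 0b01101111, P[5] = 0b01110100

CTR decryption: S_i = E(K, T_i) where T_i is the counter for block i; P_i = C_i ⊕ S_i.
Only C[4] changed, to 0b10011100. In CTR, a change in C_i flips the same bit in P_i only; the keystream is unaffected. Decrypting the received ciphertext:
P[1]: T = 0b01100100, S = E(K, T) = 0b11110000; 0b10001100 ⊕ 0b11110000 = 0b01111100.
P[2]: T = 0b01100101, S = E(K, T) = 0b11110001; 0b11101110 ⊕ 0b11110001 = 0b00011111.
P[3]: T = 0b01100110, S = E(K, T) = 0b11110010; 0b00011011 ⊕ 0b11110010 = 0b11101001.
P[4]: T = 0b01100111, S = E(K, T) = 0b11110011; 0b10011100 ⊕ 0b11110011 = 0b01101111.
P[5]: T = 0b01101000, S = E(K, T) = 0b11110100; 0b10000000 ⊕ 0b11110100 = 0b01110100.
Blocks that differ from the original plaintext: P[4].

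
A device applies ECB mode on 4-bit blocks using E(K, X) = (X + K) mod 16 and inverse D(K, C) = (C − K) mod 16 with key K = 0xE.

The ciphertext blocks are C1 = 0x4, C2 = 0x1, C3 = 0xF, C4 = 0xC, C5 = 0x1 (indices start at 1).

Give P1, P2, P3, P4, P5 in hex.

P1 = 0x6, P2 = 0x3, P3 = 0x1, P4 = 0xE, P5 = 0x3

ECB decryption: P_i = D(K, C_i).
P1: D(K, 0x4) = 0x6.
P2: D(K, 0x1) = 0x3.
P3: D(K, 0xF) = 0x1.
P4: D(K, 0xC) = 0xE.
P5: D(K, 0x1) = 0x3.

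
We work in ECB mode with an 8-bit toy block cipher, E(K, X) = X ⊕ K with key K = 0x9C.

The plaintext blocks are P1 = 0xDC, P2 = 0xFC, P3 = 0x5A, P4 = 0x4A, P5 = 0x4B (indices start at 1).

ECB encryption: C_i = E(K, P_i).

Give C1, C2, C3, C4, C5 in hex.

C1 = 0x40, C2 = 0x60, C3 = 0xC6, C4 = 0xD6, C5 = 0xD7

C1: E(K, 0xDC) = 0x40.
C2: E(K, 0xFC) = 0x60.
C3: E(K, 0x5A) = 0xC6.
C4: E(K, 0x4A) = 0xD6.
C5: E(K, 0x4B) = 0xD7.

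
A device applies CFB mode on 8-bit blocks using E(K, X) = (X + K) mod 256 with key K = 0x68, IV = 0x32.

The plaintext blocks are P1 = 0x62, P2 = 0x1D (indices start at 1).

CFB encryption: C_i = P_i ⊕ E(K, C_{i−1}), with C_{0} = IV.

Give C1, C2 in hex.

C1: E(K, 0x32) = 0x9A; 0x62 ⊕ 0x9A = 0xF8.
C2: E(K, 0xF8) = 0x60; 0x1D ⊕ 0x60 = 0x7D.

C1 = 0xF8, C2 = 0x7D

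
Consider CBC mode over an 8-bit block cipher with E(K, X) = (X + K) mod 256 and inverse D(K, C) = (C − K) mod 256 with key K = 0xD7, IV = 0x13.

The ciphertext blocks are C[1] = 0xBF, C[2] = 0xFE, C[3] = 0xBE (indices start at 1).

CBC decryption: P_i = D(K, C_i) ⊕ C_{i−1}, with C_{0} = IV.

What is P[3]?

P[3] = 0x19

P[3]: D(K, 0xBE) = 0xE7; 0xE7 ⊕ 0xFE = 0x19.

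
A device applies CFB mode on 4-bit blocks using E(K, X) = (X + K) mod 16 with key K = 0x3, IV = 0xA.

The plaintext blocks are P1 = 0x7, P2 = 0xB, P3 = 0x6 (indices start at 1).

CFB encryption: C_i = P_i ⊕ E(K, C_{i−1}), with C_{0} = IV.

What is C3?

C1: E(K, 0xA) = 0xD; 0x7 ⊕ 0xD = 0xA.
C2: E(K, 0xA) = 0xD; 0xB ⊕ 0xD = 0x6.
C3: E(K, 0x6) = 0x9; 0x6 ⊕ 0x9 = 0xF.

C3 = 0xF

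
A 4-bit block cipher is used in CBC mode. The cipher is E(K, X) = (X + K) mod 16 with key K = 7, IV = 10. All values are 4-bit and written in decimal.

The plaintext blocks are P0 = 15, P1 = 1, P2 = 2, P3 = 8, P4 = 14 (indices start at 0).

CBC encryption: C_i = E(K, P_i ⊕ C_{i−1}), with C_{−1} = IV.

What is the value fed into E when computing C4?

C0: P0 ⊕ 10 = 5; E(K, 5) = 12.
C1: P1 ⊕ 12 = 13; E(K, 13) = 4.
C2: P2 ⊕ 4 = 6; E(K, 6) = 13.
C3: P3 ⊕ 13 = 5; E(K, 5) = 12.
C4: P4 ⊕ 12 = 2; E(K, 2) = 9.
So the input to E for block 4 is 2.

2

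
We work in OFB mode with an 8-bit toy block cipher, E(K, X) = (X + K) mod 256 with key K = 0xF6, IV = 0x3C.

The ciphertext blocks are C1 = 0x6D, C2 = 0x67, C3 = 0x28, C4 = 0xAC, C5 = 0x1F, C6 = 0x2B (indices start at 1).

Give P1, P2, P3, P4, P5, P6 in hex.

OFB decryption: S_i = E(K, S_{i−1}) with S_{0} = IV; P_i = C_i ⊕ S_i.
P1: S = E(K, 0x3C) = 0x32; 0x6D ⊕ 0x32 = 0x5F.
P2: S = E(K, 0x32) = 0x28; 0x67 ⊕ 0x28 = 0x4F.
P3: S = E(K, 0x28) = 0x1E; 0x28 ⊕ 0x1E = 0x36.
P4: S = E(K, 0x1E) = 0x14; 0xAC ⊕ 0x14 = 0xB8.
P5: S = E(K, 0x14) = 0x0A; 0x1F ⊕ 0x0A = 0x15.
P6: S = E(K, 0x0A) = 0x00; 0x2B ⊕ 0x00 = 0x2B.

P1 = 0x5F, P2 = 0x4F, P3 = 0x36, P4 = 0xB8, P5 = 0x15, P6 = 0x2B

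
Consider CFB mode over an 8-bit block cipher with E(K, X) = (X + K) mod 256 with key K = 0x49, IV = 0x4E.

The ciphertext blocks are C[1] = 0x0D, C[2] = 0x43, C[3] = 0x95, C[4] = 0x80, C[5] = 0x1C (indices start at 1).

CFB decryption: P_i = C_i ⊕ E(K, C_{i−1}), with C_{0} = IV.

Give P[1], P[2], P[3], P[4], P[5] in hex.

P[1]: E(K, 0x4E) = 0x97; 0x0D ⊕ 0x97 = 0x9A.
P[2]: E(K, 0x0D) = 0x56; 0x43 ⊕ 0x56 = 0x15.
P[3]: E(K, 0x43) = 0x8C; 0x95 ⊕ 0x8C = 0x19.
P[4]: E(K, 0x95) = 0xDE; 0x80 ⊕ 0xDE = 0x5E.
P[5]: E(K, 0x80) = 0xC9; 0x1C ⊕ 0xC9 = 0xD5.

P[1] = 0x9A, P[2] = 0x15, P[3] = 0x19, P[4] = 0x5E, P[5] = 0xD5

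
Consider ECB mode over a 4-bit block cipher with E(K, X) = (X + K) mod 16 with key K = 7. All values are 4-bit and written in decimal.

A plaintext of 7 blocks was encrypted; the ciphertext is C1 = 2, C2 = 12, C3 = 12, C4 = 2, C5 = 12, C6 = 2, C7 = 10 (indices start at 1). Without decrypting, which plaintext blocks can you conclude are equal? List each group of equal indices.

ECB encrypts each block independently with the same key, so equal ciphertext blocks imply equal plaintext blocks.
C1 = C4 = C6 = 2, so P1 = P4 = P6.
C2 = C3 = C5 = 12, so P2 = P3 = P5.

P1 = P4 = P6; P2 = P3 = P5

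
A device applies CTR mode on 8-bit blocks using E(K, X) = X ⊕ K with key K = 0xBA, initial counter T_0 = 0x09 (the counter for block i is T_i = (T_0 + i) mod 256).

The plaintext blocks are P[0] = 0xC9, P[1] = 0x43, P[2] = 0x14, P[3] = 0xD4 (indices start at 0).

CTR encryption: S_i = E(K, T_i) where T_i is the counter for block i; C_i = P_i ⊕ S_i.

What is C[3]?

C[0]: T = 0x09, S = E(K, T) = 0xB3; 0xC9 ⊕ 0xB3 = 0x7A.
C[1]: T = 0x0A, S = E(K, T) = 0xB0; 0x43 ⊕ 0xB0 = 0xF3.
C[2]: T = 0x0B, S = E(K, T) = 0xB1; 0x14 ⊕ 0xB1 = 0xA5.
C[3]: T = 0x0C, S = E(K, T) = 0xB6; 0xD4 ⊕ 0xB6 = 0x62.

C[3] = 0x62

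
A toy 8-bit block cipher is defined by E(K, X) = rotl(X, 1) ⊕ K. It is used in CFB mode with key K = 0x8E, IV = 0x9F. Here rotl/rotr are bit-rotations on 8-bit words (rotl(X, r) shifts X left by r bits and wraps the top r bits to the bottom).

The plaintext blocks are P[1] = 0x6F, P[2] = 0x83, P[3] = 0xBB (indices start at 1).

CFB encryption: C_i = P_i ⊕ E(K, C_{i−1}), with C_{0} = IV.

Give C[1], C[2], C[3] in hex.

C[1]: E(K, 0x9F) = 0xB1; 0x6F ⊕ 0xB1 = 0xDE.
C[2]: E(K, 0xDE) = 0x33; 0x83 ⊕ 0x33 = 0xB0.
C[3]: E(K, 0xB0) = 0xEF; 0xBB ⊕ 0xEF = 0x54.

C[1] = 0xDE, C[2] = 0xB0, C[3] = 0x54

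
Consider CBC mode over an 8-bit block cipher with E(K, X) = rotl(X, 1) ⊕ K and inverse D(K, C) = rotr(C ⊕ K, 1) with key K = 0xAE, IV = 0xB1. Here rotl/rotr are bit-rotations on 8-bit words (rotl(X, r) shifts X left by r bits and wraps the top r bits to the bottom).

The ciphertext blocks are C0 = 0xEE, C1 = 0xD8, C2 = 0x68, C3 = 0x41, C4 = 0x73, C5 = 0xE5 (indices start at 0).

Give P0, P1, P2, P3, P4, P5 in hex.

P0 = 0x91, P1 = 0xD5, P2 = 0xBB, P3 = 0x9F, P4 = 0xAF, P5 = 0xD6

CBC decryption: P_i = D(K, C_i) ⊕ C_{i−1}, with C_{−1} = IV.
P0: D(K, 0xEE) = 0x20; 0x20 ⊕ 0xB1 = 0x91.
P1: D(K, 0xD8) = 0x3B; 0x3B ⊕ 0xEE = 0xD5.
P2: D(K, 0x68) = 0x63; 0x63 ⊕ 0xD8 = 0xBB.
P3: D(K, 0x41) = 0xF7; 0xF7 ⊕ 0x68 = 0x9F.
P4: D(K, 0x73) = 0xEE; 0xEE ⊕ 0x41 = 0xAF.
P5: D(K, 0xE5) = 0xA5; 0xA5 ⊕ 0x73 = 0xD6.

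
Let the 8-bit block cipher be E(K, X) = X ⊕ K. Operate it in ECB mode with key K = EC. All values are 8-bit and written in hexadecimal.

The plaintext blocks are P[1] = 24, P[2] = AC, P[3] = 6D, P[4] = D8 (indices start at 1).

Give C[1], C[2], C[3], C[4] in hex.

C[1] = C8, C[2] = 40, C[3] = 81, C[4] = 34

ECB encryption: C_i = E(K, P_i).
C[1]: E(K, 24) = C8.
C[2]: E(K, AC) = 40.
C[3]: E(K, 6D) = 81.
C[4]: E(K, D8) = 34.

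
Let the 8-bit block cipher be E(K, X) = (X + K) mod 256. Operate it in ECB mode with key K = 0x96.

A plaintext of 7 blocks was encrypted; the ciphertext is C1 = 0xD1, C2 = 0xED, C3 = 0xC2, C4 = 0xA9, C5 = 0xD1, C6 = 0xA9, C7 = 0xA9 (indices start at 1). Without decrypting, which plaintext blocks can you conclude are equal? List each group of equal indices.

P1 = P5; P4 = P6 = P7

ECB encrypts each block independently with the same key, so equal ciphertext blocks imply equal plaintext blocks.
C1 = C5 = 0xD1, so P1 = P5.
C4 = C6 = C7 = 0xA9, so P4 = P6 = P7.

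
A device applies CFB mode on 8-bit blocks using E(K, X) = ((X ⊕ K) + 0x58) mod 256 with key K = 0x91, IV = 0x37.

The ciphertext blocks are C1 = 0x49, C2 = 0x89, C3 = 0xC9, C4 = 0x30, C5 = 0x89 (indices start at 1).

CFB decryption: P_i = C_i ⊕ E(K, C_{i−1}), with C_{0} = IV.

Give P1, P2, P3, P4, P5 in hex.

P1: E(K, 0x37) = 0xFE; 0x49 ⊕ 0xFE = 0xB7.
P2: E(K, 0x49) = 0x30; 0x89 ⊕ 0x30 = 0xB9.
P3: E(K, 0x89) = 0x70; 0xC9 ⊕ 0x70 = 0xB9.
P4: E(K, 0xC9) = 0xB0; 0x30 ⊕ 0xB0 = 0x80.
P5: E(K, 0x30) = 0xF9; 0x89 ⊕ 0xF9 = 0x70.

P1 = 0xB7, P2 = 0xB9, P3 = 0xB9, P4 = 0x80, P5 = 0x70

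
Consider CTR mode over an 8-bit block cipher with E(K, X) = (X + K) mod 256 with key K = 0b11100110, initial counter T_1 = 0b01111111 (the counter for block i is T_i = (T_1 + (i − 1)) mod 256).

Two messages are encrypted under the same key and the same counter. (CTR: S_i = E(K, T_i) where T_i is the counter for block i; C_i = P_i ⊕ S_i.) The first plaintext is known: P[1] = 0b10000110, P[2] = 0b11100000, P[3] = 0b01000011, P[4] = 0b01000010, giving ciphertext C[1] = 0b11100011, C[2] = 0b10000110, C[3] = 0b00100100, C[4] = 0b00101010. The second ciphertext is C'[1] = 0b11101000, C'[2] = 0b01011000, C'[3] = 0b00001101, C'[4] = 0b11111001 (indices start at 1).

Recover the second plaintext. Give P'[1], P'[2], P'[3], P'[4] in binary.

In CTR with a reused counter, both messages share the same keystream S_i, so C_i ⊕ C'_i = P_i ⊕ P'_i and thus P'_i = P_i ⊕ C_i ⊕ C'_i.
P'[1]: 0b10000110 ⊕ 0b11100011 ⊕ 0b11101000 = 0b10001101.
P'[2]: 0b11100000 ⊕ 0b10000110 ⊕ 0b01011000 = 0b00111110.
P'[3]: 0b01000011 ⊕ 0b00100100 ⊕ 0b00001101 = 0b01101010.
P'[4]: 0b01000010 ⊕ 0b00101010 ⊕ 0b11111001 = 0b10010001.

P'[1] = 0b10001101, P'[2] = 0b00111110, P'[3] = 0b01101010, P'[4] = 0b10010001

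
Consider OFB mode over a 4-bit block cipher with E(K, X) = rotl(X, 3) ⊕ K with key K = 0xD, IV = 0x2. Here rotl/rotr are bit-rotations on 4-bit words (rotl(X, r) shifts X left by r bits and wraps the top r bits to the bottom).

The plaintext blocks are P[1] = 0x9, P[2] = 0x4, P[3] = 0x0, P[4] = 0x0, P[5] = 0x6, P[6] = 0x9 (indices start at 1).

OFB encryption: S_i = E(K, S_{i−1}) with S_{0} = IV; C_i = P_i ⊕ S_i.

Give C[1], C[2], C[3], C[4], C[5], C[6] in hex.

C[1] = 0x5, C[2] = 0xF, C[3] = 0x0, C[4] = 0xD, C[5] = 0x5, C[6] = 0xD

C[1]: S = E(K, 0x2) = 0xC; 0x9 ⊕ 0xC = 0x5.
C[2]: S = E(K, 0xC) = 0xB; 0x4 ⊕ 0xB = 0xF.
C[3]: S = E(K, 0xB) = 0x0; 0x0 ⊕ 0x0 = 0x0.
C[4]: S = E(K, 0x0) = 0xD; 0x0 ⊕ 0xD = 0xD.
C[5]: S = E(K, 0xD) = 0x3; 0x6 ⊕ 0x3 = 0x5.
C[6]: S = E(K, 0x3) = 0x4; 0x9 ⊕ 0x4 = 0xD.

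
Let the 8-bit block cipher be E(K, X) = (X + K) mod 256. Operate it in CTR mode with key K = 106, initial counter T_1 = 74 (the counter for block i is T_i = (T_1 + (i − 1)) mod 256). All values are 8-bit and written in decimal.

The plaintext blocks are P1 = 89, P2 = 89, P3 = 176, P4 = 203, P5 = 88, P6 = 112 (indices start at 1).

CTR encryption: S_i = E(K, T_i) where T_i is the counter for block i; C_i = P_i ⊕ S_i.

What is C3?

C3 = 6

C1: T = 74, S = E(K, T) = 180; 89 ⊕ 180 = 237.
C2: T = 75, S = E(K, T) = 181; 89 ⊕ 181 = 236.
C3: T = 76, S = E(K, T) = 182; 176 ⊕ 182 = 6.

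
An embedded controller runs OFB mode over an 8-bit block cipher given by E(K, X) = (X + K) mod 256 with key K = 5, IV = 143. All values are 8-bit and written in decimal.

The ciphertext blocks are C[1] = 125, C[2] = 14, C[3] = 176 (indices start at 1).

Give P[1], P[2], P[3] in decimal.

OFB decryption: S_i = E(K, S_{i−1}) with S_{0} = IV; P_i = C_i ⊕ S_i.
P[1]: S = E(K, 143) = 148; 125 ⊕ 148 = 233.
P[2]: S = E(K, 148) = 153; 14 ⊕ 153 = 151.
P[3]: S = E(K, 153) = 158; 176 ⊕ 158 = 46.

P[1] = 233, P[2] = 151, P[3] = 46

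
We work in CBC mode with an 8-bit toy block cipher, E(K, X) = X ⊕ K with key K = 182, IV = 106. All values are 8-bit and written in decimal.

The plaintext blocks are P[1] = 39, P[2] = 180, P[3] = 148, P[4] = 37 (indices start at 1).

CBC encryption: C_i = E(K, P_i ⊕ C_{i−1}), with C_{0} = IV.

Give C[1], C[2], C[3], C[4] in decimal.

C[1] = 251, C[2] = 249, C[3] = 219, C[4] = 72

C[1]: P[1] ⊕ 106 = 77; E(K, 77) = 251.
C[2]: P[2] ⊕ 251 = 79; E(K, 79) = 249.
C[3]: P[3] ⊕ 249 = 109; E(K, 109) = 219.
C[4]: P[4] ⊕ 219 = 254; E(K, 254) = 72.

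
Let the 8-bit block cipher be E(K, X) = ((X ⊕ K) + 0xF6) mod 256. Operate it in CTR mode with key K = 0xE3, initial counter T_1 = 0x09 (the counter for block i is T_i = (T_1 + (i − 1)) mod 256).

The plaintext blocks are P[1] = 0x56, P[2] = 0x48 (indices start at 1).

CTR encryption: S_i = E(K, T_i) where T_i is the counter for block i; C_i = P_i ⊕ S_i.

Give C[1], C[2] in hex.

C[1]: T = 0x09, S = E(K, T) = 0xE0; 0x56 ⊕ 0xE0 = 0xB6.
C[2]: T = 0x0A, S = E(K, T) = 0xDF; 0x48 ⊕ 0xDF = 0x97.

C[1] = 0xB6, C[2] = 0x97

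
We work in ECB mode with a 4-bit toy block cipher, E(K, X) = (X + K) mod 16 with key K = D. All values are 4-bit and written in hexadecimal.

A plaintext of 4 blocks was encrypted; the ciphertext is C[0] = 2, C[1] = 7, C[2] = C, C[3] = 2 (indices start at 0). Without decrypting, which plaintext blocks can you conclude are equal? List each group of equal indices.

ECB encrypts each block independently with the same key, so equal ciphertext blocks imply equal plaintext blocks.
C[0] = C[3] = 2, so P[0] = P[3].

P[0] = P[3]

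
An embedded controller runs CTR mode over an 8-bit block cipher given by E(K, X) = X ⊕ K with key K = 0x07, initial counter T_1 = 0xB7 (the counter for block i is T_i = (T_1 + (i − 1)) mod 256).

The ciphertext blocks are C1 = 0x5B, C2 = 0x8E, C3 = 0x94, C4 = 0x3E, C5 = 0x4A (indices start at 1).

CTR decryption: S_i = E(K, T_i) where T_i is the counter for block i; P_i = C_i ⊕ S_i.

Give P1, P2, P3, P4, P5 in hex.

P1: T = 0xB7, S = E(K, T) = 0xB0; 0x5B ⊕ 0xB0 = 0xEB.
P2: T = 0xB8, S = E(K, T) = 0xBF; 0x8E ⊕ 0xBF = 0x31.
P3: T = 0xB9, S = E(K, T) = 0xBE; 0x94 ⊕ 0xBE = 0x2A.
P4: T = 0xBA, S = E(K, T) = 0xBD; 0x3E ⊕ 0xBD = 0x83.
P5: T = 0xBB, S = E(K, T) = 0xBC; 0x4A ⊕ 0xBC = 0xF6.

P1 = 0xEB, P2 = 0x31, P3 = 0x2A, P4 = 0x83, P5 = 0xF6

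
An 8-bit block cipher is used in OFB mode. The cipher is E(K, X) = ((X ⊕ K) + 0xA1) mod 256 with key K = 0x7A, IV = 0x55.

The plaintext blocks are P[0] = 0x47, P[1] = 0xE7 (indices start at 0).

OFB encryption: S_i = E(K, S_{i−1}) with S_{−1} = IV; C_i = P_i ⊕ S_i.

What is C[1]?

C[1] = 0xAC

C[0]: S = E(K, 0x55) = 0xD0; 0x47 ⊕ 0xD0 = 0x97.
C[1]: S = E(K, 0xD0) = 0x4B; 0xE7 ⊕ 0x4B = 0xAC.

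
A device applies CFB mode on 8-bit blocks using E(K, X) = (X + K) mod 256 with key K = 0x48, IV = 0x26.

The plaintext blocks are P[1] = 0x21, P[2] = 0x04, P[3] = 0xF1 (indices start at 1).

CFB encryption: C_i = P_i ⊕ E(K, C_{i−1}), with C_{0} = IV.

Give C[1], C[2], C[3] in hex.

C[1] = 0x4F, C[2] = 0x93, C[3] = 0x2A

C[1]: E(K, 0x26) = 0x6E; 0x21 ⊕ 0x6E = 0x4F.
C[2]: E(K, 0x4F) = 0x97; 0x04 ⊕ 0x97 = 0x93.
C[3]: E(K, 0x93) = 0xDB; 0xF1 ⊕ 0xDB = 0x2A.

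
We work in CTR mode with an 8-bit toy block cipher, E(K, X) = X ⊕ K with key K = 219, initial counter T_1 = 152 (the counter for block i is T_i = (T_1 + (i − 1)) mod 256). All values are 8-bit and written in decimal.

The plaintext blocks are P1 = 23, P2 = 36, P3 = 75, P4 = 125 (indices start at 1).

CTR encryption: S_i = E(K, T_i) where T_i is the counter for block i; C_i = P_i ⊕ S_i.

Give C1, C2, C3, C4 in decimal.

C1: T = 152, S = E(K, T) = 67; 23 ⊕ 67 = 84.
C2: T = 153, S = E(K, T) = 66; 36 ⊕ 66 = 102.
C3: T = 154, S = E(K, T) = 65; 75 ⊕ 65 = 10.
C4: T = 155, S = E(K, T) = 64; 125 ⊕ 64 = 61.

C1 = 84, C2 = 102, C3 = 10, C4 = 61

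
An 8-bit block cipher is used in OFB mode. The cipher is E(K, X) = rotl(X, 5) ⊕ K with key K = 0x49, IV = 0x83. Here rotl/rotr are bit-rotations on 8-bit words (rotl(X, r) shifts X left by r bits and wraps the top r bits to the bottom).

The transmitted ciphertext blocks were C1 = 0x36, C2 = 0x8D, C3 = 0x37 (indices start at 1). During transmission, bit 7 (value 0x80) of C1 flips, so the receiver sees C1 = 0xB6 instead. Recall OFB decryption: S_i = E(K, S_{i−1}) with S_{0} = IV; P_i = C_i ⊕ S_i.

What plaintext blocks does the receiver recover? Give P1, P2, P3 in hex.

P1 = 0x8F, P2 = 0xE3, P3 = 0xB3

Only C1 changed, to 0xB6. In OFB, a change in C_i flips the same bit in P_i only; the keystream is unaffected. Decrypting the received ciphertext:
P1: S = E(K, 0x83) = 0x39; 0xB6 ⊕ 0x39 = 0x8F.
P2: S = E(K, 0x39) = 0x6E; 0x8D ⊕ 0x6E = 0xE3.
P3: S = E(K, 0x6E) = 0x84; 0x37 ⊕ 0x84 = 0xB3.
Blocks that differ from the original plaintext: P1.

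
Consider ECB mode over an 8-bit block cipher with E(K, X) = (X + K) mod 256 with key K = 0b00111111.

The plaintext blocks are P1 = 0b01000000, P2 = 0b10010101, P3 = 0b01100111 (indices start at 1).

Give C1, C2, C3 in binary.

ECB encryption: C_i = E(K, P_i).
C1: E(K, 0b01000000) = 0b01111111.
C2: E(K, 0b10010101) = 0b11010100.
C3: E(K, 0b01100111) = 0b10100110.

C1 = 0b01111111, C2 = 0b11010100, C3 = 0b10100110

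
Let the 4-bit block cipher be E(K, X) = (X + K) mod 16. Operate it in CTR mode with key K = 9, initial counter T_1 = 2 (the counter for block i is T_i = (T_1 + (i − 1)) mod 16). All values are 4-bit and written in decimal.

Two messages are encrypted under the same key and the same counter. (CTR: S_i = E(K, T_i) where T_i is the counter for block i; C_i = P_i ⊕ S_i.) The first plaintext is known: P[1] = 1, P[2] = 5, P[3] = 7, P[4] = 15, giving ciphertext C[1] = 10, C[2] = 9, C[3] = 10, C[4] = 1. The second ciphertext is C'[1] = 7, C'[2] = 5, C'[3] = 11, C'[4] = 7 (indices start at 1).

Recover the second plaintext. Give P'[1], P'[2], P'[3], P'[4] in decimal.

In CTR with a reused counter, both messages share the same keystream S_i, so C_i ⊕ C'_i = P_i ⊕ P'_i and thus P'_i = P_i ⊕ C_i ⊕ C'_i.
P'[1]: 1 ⊕ 10 ⊕ 7 = 12.
P'[2]: 5 ⊕ 9 ⊕ 5 = 9.
P'[3]: 7 ⊕ 10 ⊕ 11 = 6.
P'[4]: 15 ⊕ 1 ⊕ 7 = 9.

P'[1] = 12, P'[2] = 9, P'[3] = 6, P'[4] = 9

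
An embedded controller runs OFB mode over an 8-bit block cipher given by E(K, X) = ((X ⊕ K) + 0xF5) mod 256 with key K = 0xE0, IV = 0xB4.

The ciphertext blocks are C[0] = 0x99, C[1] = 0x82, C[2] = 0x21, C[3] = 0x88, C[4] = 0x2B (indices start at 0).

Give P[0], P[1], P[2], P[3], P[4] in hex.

OFB decryption: S_i = E(K, S_{i−1}) with S_{−1} = IV; P_i = C_i ⊕ S_i.
P[0]: S = E(K, 0xB4) = 0x49; 0x99 ⊕ 0x49 = 0xD0.
P[1]: S = E(K, 0x49) = 0x9E; 0x82 ⊕ 0x9E = 0x1C.
P[2]: S = E(K, 0x9E) = 0x73; 0x21 ⊕ 0x73 = 0x52.
P[3]: S = E(K, 0x73) = 0x88; 0x88 ⊕ 0x88 = 0x00.
P[4]: S = E(K, 0x88) = 0x5D; 0x2B ⊕ 0x5D = 0x76.

P[0] = 0xD0, P[1] = 0x1C, P[2] = 0x52, P[3] = 0x00, P[4] = 0x76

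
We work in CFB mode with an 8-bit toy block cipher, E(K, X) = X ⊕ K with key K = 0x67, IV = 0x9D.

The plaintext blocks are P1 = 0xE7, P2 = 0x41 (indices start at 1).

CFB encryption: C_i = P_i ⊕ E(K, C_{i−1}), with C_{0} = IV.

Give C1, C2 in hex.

C1: E(K, 0x9D) = 0xFA; 0xE7 ⊕ 0xFA = 0x1D.
C2: E(K, 0x1D) = 0x7A; 0x41 ⊕ 0x7A = 0x3B.

C1 = 0x1D, C2 = 0x3B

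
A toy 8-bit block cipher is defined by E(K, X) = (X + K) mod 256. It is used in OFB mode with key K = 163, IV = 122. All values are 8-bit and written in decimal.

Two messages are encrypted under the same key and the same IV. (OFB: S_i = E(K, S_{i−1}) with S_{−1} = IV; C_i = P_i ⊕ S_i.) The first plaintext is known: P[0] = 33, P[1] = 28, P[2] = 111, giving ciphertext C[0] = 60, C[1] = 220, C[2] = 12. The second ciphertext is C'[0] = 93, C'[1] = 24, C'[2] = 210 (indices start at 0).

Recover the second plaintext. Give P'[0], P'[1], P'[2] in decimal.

P'[0] = 64, P'[1] = 216, P'[2] = 177

In OFB with a reused IV, both messages share the same keystream S_i, so C_i ⊕ C'_i = P_i ⊕ P'_i and thus P'_i = P_i ⊕ C_i ⊕ C'_i.
P'[0]: 33 ⊕ 60 ⊕ 93 = 64.
P'[1]: 28 ⊕ 220 ⊕ 24 = 216.
P'[2]: 111 ⊕ 12 ⊕ 210 = 177.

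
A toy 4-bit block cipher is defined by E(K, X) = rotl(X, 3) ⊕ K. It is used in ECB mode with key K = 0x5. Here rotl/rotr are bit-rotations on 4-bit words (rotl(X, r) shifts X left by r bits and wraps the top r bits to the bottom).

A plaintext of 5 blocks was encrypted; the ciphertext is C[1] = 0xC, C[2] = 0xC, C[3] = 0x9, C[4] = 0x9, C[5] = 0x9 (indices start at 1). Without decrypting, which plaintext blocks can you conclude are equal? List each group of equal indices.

P[1] = P[2]; P[3] = P[4] = P[5]

ECB encrypts each block independently with the same key, so equal ciphertext blocks imply equal plaintext blocks.
C[1] = C[2] = 0xC, so P[1] = P[2].
C[3] = C[4] = C[5] = 0x9, so P[3] = P[4] = P[5].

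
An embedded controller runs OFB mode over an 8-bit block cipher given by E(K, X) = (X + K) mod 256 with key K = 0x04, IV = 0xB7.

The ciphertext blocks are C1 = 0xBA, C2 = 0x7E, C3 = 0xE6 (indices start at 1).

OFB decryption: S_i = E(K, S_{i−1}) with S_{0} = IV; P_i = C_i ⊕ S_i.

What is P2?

P1: S = E(K, 0xB7) = 0xBB; 0xBA ⊕ 0xBB = 0x01.
P2: S = E(K, 0xBB) = 0xBF; 0x7E ⊕ 0xBF = 0xC1.

P2 = 0xC1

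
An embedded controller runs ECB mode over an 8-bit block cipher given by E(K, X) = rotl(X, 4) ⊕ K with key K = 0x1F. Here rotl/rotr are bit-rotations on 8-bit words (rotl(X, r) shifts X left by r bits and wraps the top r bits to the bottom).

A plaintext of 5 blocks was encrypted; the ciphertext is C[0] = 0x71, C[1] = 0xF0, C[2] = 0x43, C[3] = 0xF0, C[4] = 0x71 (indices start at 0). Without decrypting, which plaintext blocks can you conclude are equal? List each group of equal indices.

P[0] = P[4]; P[1] = P[3]

ECB encrypts each block independently with the same key, so equal ciphertext blocks imply equal plaintext blocks.
C[0] = C[4] = 0x71, so P[0] = P[4].
C[1] = C[3] = 0xF0, so P[1] = P[3].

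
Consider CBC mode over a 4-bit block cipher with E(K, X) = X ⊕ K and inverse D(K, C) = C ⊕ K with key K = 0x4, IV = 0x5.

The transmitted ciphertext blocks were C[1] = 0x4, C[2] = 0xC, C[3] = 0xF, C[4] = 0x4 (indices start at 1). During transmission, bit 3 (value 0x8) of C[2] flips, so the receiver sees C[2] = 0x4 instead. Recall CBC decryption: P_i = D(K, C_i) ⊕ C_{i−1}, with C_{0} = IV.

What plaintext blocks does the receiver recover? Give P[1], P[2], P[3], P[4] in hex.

P[1] = 0x5, P[2] = 0x4, P[3] = 0xF, P[4] = 0xF

Only C[2] changed, to 0x4. In CBC, a change in C_i garbles P_i and flips the same bit in P_{i+1}. Decrypting the received ciphertext:
P[1]: D(K, 0x4) = 0x0; 0x0 ⊕ 0x5 = 0x5.
P[2]: D(K, 0x4) = 0x0; 0x0 ⊕ 0x4 = 0x4.
P[3]: D(K, 0xF) = 0xB; 0xB ⊕ 0x4 = 0xF.
P[4]: D(K, 0x4) = 0x0; 0x0 ⊕ 0xF = 0xF.
Blocks that differ from the original plaintext: P[2], P[3].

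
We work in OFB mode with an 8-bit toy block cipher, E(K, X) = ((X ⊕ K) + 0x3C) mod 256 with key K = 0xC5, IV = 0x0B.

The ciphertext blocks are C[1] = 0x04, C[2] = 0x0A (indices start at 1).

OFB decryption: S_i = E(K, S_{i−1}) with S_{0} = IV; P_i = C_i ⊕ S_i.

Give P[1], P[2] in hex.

P[1]: S = E(K, 0x0B) = 0x0A; 0x04 ⊕ 0x0A = 0x0E.
P[2]: S = E(K, 0x0A) = 0x0B; 0x0A ⊕ 0x0B = 0x01.

P[1] = 0x0E, P[2] = 0x01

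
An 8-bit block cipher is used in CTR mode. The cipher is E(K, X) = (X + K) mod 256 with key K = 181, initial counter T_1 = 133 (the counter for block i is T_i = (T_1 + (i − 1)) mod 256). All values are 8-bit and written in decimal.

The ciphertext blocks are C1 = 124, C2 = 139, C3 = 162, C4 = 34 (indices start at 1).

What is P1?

CTR decryption: S_i = E(K, T_i) where T_i is the counter for block i; P_i = C_i ⊕ S_i.
P1: T = 133, S = E(K, T) = 58; 124 ⊕ 58 = 70.

P1 = 70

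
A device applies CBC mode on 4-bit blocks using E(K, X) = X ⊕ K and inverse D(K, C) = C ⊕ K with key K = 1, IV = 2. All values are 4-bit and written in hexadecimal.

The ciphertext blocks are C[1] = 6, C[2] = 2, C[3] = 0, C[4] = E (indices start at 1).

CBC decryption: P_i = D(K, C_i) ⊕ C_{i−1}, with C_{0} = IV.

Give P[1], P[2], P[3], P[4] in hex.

P[1] = 5, P[2] = 5, P[3] = 3, P[4] = F

P[1]: D(K, 6) = 7; 7 ⊕ 2 = 5.
P[2]: D(K, 2) = 3; 3 ⊕ 6 = 5.
P[3]: D(K, 0) = 1; 1 ⊕ 2 = 3.
P[4]: D(K, E) = F; F ⊕ 0 = F.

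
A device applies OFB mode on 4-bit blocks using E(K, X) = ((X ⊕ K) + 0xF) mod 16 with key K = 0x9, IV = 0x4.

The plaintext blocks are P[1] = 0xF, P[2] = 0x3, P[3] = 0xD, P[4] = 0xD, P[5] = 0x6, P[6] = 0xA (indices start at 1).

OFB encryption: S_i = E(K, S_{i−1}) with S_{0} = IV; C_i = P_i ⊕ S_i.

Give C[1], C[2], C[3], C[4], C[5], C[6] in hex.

C[1]: S = E(K, 0x4) = 0xC; 0xF ⊕ 0xC = 0x3.
C[2]: S = E(K, 0xC) = 0x4; 0x3 ⊕ 0x4 = 0x7.
C[3]: S = E(K, 0x4) = 0xC; 0xD ⊕ 0xC = 0x1.
C[4]: S = E(K, 0xC) = 0x4; 0xD ⊕ 0x4 = 0x9.
C[5]: S = E(K, 0x4) = 0xC; 0x6 ⊕ 0xC = 0xA.
C[6]: S = E(K, 0xC) = 0x4; 0xA ⊕ 0x4 = 0xE.

C[1] = 0x3, C[2] = 0x7, C[3] = 0x1, C[4] = 0x9, C[5] = 0xA, C[6] = 0xE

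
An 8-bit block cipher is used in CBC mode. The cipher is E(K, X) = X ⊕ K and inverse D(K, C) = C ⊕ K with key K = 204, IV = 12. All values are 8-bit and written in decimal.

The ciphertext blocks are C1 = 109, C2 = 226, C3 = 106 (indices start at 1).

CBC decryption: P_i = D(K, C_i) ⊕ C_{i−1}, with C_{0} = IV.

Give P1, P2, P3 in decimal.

P1: D(K, 109) = 161; 161 ⊕ 12 = 173.
P2: D(K, 226) = 46; 46 ⊕ 109 = 67.
P3: D(K, 106) = 166; 166 ⊕ 226 = 68.

P1 = 173, P2 = 67, P3 = 68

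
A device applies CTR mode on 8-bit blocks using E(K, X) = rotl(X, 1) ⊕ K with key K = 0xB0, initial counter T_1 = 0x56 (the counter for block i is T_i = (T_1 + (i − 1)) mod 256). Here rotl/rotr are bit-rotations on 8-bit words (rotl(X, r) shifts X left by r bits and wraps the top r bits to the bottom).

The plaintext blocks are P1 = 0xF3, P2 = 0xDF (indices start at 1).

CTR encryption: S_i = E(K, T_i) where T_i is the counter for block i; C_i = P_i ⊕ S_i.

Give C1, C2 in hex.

C1 = 0xEF, C2 = 0xC1

C1: T = 0x56, S = E(K, T) = 0x1C; 0xF3 ⊕ 0x1C = 0xEF.
C2: T = 0x57, S = E(K, T) = 0x1E; 0xDF ⊕ 0x1E = 0xC1.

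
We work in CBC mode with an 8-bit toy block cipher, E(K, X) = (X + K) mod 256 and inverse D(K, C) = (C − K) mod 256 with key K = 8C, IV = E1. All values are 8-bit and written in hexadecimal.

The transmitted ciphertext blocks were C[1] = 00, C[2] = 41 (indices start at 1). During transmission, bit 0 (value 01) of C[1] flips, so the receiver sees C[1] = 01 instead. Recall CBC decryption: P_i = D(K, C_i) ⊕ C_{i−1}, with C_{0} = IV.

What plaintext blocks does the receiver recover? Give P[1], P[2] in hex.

Only C[1] changed, to 01. In CBC, a change in C_i garbles P_i and flips the same bit in P_{i+1}. Decrypting the received ciphertext:
P[1]: D(K, 01) = 75; 75 ⊕ E1 = 94.
P[2]: D(K, 41) = B5; B5 ⊕ 01 = B4.
Blocks that differ from the original plaintext: P[1], P[2].

P[1] = 94, P[2] = B4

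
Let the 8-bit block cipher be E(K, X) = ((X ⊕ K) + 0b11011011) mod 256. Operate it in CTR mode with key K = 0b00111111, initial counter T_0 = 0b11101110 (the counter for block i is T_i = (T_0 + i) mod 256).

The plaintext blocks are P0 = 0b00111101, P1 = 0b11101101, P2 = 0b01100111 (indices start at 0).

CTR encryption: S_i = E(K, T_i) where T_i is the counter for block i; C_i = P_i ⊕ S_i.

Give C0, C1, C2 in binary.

C0 = 0b10010001, C1 = 0b01000110, C2 = 0b11001101

C0: T = 0b11101110, S = E(K, T) = 0b10101100; 0b00111101 ⊕ 0b10101100 = 0b10010001.
C1: T = 0b11101111, S = E(K, T) = 0b10101011; 0b11101101 ⊕ 0b10101011 = 0b01000110.
C2: T = 0b11110000, S = E(K, T) = 0b10101010; 0b01100111 ⊕ 0b10101010 = 0b11001101.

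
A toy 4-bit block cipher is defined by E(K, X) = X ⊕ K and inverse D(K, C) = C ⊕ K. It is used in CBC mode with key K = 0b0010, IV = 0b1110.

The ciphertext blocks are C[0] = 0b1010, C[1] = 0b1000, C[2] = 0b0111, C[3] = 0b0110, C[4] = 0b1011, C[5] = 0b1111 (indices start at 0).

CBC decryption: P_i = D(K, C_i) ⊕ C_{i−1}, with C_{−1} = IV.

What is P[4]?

P[4] = 0b1111

P[4]: D(K, 0b1011) = 0b1001; 0b1001 ⊕ 0b0110 = 0b1111.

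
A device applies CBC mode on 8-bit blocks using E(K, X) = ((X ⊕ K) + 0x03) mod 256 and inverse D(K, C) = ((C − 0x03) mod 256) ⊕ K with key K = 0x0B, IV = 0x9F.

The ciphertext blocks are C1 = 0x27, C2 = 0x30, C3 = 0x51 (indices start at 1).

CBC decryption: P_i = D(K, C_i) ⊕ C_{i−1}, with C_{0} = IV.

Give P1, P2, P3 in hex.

P1 = 0xB0, P2 = 0x01, P3 = 0x75

P1: D(K, 0x27) = 0x2F; 0x2F ⊕ 0x9F = 0xB0.
P2: D(K, 0x30) = 0x26; 0x26 ⊕ 0x27 = 0x01.
P3: D(K, 0x51) = 0x45; 0x45 ⊕ 0x30 = 0x75.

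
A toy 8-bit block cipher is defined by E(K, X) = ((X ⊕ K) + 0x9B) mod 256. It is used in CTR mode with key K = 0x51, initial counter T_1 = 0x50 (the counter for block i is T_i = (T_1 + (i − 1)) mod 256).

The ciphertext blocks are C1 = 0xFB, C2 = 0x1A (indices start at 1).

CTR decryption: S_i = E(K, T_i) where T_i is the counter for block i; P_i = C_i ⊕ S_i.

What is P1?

P1: T = 0x50, S = E(K, T) = 0x9C; 0xFB ⊕ 0x9C = 0x67.

P1 = 0x67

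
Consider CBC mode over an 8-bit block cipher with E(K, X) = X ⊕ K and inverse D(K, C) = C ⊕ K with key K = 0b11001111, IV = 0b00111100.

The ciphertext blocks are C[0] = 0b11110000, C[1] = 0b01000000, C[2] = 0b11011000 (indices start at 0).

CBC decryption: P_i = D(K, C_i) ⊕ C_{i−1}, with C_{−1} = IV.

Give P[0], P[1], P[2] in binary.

P[0]: D(K, 0b11110000) = 0b00111111; 0b00111111 ⊕ 0b00111100 = 0b00000011.
P[1]: D(K, 0b01000000) = 0b10001111; 0b10001111 ⊕ 0b11110000 = 0b01111111.
P[2]: D(K, 0b11011000) = 0b00010111; 0b00010111 ⊕ 0b01000000 = 0b01010111.

P[0] = 0b00000011, P[1] = 0b01111111, P[2] = 0b01010111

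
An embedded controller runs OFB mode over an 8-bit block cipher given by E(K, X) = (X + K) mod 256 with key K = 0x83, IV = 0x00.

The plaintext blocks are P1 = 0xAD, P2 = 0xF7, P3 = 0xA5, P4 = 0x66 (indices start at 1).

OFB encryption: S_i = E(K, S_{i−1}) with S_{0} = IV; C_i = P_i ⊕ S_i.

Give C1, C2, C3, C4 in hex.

C1: S = E(K, 0x00) = 0x83; 0xAD ⊕ 0x83 = 0x2E.
C2: S = E(K, 0x83) = 0x06; 0xF7 ⊕ 0x06 = 0xF1.
C3: S = E(K, 0x06) = 0x89; 0xA5 ⊕ 0x89 = 0x2C.
C4: S = E(K, 0x89) = 0x0C; 0x66 ⊕ 0x0C = 0x6A.

C1 = 0x2E, C2 = 0xF1, C3 = 0x2C, C4 = 0x6A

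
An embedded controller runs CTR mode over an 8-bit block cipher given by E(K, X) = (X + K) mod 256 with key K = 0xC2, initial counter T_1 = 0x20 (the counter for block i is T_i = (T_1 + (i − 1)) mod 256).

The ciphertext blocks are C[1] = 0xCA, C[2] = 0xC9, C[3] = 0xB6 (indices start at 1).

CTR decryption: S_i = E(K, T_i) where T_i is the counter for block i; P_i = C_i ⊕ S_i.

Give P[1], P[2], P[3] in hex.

P[1] = 0x28, P[2] = 0x2A, P[3] = 0x52

P[1]: T = 0x20, S = E(K, T) = 0xE2; 0xCA ⊕ 0xE2 = 0x28.
P[2]: T = 0x21, S = E(K, T) = 0xE3; 0xC9 ⊕ 0xE3 = 0x2A.
P[3]: T = 0x22, S = E(K, T) = 0xE4; 0xB6 ⊕ 0xE4 = 0x52.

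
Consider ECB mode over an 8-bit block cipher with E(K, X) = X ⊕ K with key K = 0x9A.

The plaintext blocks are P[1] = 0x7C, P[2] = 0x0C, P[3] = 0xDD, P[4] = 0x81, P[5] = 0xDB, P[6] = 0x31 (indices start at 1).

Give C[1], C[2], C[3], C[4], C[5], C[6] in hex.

ECB encryption: C_i = E(K, P_i).
C[1]: E(K, 0x7C) = 0xE6.
C[2]: E(K, 0x0C) = 0x96.
C[3]: E(K, 0xDD) = 0x47.
C[4]: E(K, 0x81) = 0x1B.
C[5]: E(K, 0xDB) = 0x41.
C[6]: E(K, 0x31) = 0xAB.

C[1] = 0xE6, C[2] = 0x96, C[3] = 0x47, C[4] = 0x1B, C[5] = 0x41, C[6] = 0xAB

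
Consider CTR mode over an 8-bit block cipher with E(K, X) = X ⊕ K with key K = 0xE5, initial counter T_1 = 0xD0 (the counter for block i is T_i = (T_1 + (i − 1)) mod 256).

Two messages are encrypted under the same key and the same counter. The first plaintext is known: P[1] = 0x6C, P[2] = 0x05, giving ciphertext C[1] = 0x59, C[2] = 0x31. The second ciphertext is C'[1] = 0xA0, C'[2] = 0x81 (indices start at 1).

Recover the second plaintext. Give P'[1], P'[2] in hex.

P'[1] = 0x95, P'[2] = 0xB5

In CTR with a reused counter, both messages share the same keystream S_i, so C_i ⊕ C'_i = P_i ⊕ P'_i and thus P'_i = P_i ⊕ C_i ⊕ C'_i.
P'[1]: 0x6C ⊕ 0x59 ⊕ 0xA0 = 0x95.
P'[2]: 0x05 ⊕ 0x31 ⊕ 0x81 = 0xB5.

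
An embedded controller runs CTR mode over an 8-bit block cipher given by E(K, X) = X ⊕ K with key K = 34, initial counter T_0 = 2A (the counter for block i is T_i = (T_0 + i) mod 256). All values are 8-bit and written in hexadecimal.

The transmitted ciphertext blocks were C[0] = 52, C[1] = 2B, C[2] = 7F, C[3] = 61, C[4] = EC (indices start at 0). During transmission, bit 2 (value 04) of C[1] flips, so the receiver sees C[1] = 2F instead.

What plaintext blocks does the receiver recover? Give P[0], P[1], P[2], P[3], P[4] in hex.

P[0] = 4C, P[1] = 30, P[2] = 67, P[3] = 78, P[4] = F6

CTR decryption: S_i = E(K, T_i) where T_i is the counter for block i; P_i = C_i ⊕ S_i.
Only C[1] changed, to 2F. In CTR, a change in C_i flips the same bit in P_i only; the keystream is unaffected. Decrypting the received ciphertext:
P[0]: T = 2A, S = E(K, T) = 1E; 52 ⊕ 1E = 4C.
P[1]: T = 2B, S = E(K, T) = 1F; 2F ⊕ 1F = 30.
P[2]: T = 2C, S = E(K, T) = 18; 7F ⊕ 18 = 67.
P[3]: T = 2D, S = E(K, T) = 19; 61 ⊕ 19 = 78.
P[4]: T = 2E, S = E(K, T) = 1A; EC ⊕ 1A = F6.
Blocks that differ from the original plaintext: P[1].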